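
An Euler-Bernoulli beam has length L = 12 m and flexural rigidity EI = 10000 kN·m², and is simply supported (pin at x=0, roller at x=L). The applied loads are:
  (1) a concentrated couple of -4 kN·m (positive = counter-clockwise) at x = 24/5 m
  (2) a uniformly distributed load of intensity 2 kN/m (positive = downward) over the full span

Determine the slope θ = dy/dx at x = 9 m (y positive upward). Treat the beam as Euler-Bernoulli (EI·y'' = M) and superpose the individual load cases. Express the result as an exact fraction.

θ(9) = 5083/500000 rad

Load 1 — applied couple M₀=-4 kN·m at a=24/5 m (b=L-a=36/5):
  θ_1 = (M₀x²/(2L)-M₀(x-a)+C₁)/EI  [x>a] with C₁=M₀(3b²-L²)/(6L)=-16/25 = ((-4)·9²/(2·12)-(-4)·(9-(24/5))+(-16/25))/10000 = 133/500000 rad
Load 2 — uniform load w=2 kN/m over full span:
  θ_2 = -w(L³-6Lx²+4x³)/(24EI) = -2·(12³-6·12·9²+4·9³)/(24·10000) = 99/10000 rad
Superposition: θ = Σ θ_i = 5083/500000 rad ≈ 0.010166 rad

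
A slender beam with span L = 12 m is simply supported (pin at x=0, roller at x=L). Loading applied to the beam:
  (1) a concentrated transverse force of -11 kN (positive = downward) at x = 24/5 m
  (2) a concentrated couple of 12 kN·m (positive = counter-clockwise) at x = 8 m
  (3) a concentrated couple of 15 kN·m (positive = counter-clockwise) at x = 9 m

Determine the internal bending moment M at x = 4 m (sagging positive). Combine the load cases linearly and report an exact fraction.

Load 1 — point force P=-11 kN at a=24/5 m (b=L-a=36/5):
  M_1 = Pbx/L  [x≤a] = (-11)·(36/5)·4/12 = -132/5 kN·m
Load 2 — applied couple M₀=12 kN·m at a=8 m (b=L-a=4):
  M_2 = M₀x/L  [x≤a] = 12·4/12 = 4 kN·m
Load 3 — applied couple M₀=15 kN·m at a=9 m (b=L-a=3):
  M_3 = M₀x/L  [x≤a] = 15·4/12 = 5 kN·m
Superposition: M = Σ M_i = -87/5 kN·m ≈ -17.400000 kN·m

M(4) = -87/5 kN·m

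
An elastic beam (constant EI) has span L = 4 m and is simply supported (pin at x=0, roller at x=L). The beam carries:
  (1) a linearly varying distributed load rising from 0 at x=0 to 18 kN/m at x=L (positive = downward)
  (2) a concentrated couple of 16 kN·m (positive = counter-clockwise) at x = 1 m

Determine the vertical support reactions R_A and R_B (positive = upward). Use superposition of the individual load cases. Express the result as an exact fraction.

Load 1 — triangular load w₀=18 kN/m (0→w₀ over full span):
  R_A = w₀L/6 = 18·4/6 = 12 kN
  R_B = w₀L/3 = 18·4/3 = 24 kN
Load 2 — applied couple M₀=16 kN·m at a=1 m (b=L-a=3):
  R_A = M₀/L = 16/4 = 4 kN
  R_B = -M₀/L = -16/4 = -4 kN
Superposition: R_A = 16 kN, R_B = 20 kN

R_A = 16 kN, R_B = 20 kN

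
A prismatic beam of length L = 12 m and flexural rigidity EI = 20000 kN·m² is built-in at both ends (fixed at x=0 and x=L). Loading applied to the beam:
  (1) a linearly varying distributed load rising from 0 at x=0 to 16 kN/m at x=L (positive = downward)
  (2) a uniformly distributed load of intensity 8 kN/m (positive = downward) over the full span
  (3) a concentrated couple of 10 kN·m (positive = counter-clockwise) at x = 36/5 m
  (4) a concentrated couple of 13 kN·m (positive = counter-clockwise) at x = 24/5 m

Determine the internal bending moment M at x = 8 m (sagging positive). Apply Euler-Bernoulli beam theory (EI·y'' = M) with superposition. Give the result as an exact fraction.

M(8) = 14882/225 kN·m

Load 1 — triangular load w₀=16 kN/m (0→w₀ over full span):
  M_1 = 3w₀Lx/20 - w₀L²/30 - w₀x³/(6L) = 3·16·12·8/20 - 16·12²/30 - 16·8³/(6·12) = 1792/45 kN·m
Load 2 — uniform load w=8 kN/m over full span:
  M_2 = wLx/2 - wL²/12 - wx²/2 = 8·12·8/2 - 8·12²/12 - 8·8²/2 = 32 kN·m
Load 3 — applied couple M₀=10 kN·m at a=36/5 m (b=L-a=24/5):
  M_3 = R_Ax - M_A - M₀  [x>a] with R_A=6/5, M_A=16/5 = (6/5)·8 - (16/5) - 10 = -18/5 kN·m
Load 4 — applied couple M₀=13 kN·m at a=24/5 m (b=L-a=36/5):
  M_4 = R_Ax - M_A - M₀  [x>a] with R_A=39/25, M_A=39/25 = (39/25)·8 - (39/25) - 13 = -52/25 kN·m
Superposition: M = Σ M_i = 14882/225 kN·m ≈ 66.142222 kN·m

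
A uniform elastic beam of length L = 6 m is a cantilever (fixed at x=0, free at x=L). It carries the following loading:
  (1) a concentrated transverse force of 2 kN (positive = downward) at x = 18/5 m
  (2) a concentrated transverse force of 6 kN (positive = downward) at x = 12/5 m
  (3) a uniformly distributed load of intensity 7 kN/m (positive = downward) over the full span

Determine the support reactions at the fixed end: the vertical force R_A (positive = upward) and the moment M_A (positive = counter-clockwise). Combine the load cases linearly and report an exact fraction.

R_A = 50 kN, M_A = 738/5 kN·m

Load 1 — point force P=2 kN at a=18/5 m (b=L-a=12/5):
  R_A = P = 2 kN
  M_A = Pa = 2·(18/5) = 36/5 kN·m
Load 2 — point force P=6 kN at a=12/5 m (b=L-a=18/5):
  R_A = P = 6 kN
  M_A = Pa = 6·(12/5) = 72/5 kN·m
Load 3 — uniform load w=7 kN/m over full span:
  R_A = wL = 7·6 = 42 kN
  M_A = wL²/2 = 7·6²/2 = 126 kN·m
Superposition: R_A = 50 kN, M_A = 738/5 kN·m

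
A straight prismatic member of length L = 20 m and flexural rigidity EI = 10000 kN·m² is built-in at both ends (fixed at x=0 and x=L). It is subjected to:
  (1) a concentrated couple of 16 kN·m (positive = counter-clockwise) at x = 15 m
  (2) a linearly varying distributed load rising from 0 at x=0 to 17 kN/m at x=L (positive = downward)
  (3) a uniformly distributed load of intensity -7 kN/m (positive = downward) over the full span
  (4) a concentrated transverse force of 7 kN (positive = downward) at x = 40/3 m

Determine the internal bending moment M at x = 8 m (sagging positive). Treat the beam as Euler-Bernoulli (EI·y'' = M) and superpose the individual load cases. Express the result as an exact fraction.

Load 1 — applied couple M₀=16 kN·m at a=15 m (b=L-a=5):
  M_1 = R_Ax - M_A  [x≤a] with R_A=9/10, M_A=5 = (9/10)·8 - 5 = 11/5 kN·m
Load 2 — triangular load w₀=17 kN/m (0→w₀ over full span):
  M_2 = 3w₀Lx/20 - w₀L²/30 - w₀x³/(6L) = 3·17·20·8/20 - 17·20²/30 - 17·8³/(6·20) = 544/5 kN·m
Load 3 — uniform load w=-7 kN/m over full span:
  M_3 = wLx/2 - wL²/12 - wx²/2 = (-7)·20·8/2 - (-7)·20²/12 - (-7)·8²/2 = -308/3 kN·m
Load 4 — point force P=7 kN at a=40/3 m (b=L-a=20/3):
  M_4 = Pb²(3a+b)x/L³ - Pab²/L²  [x≤a] = 7·(20/3)²·(3·(40/3)+(20/3))·8/20³ - 7·(40/3)·(20/3)²/20² = 112/27 kN·m
Superposition: M = Σ M_i = 337/27 kN·m ≈ 12.481481 kN·m

M(8) = 337/27 kN·m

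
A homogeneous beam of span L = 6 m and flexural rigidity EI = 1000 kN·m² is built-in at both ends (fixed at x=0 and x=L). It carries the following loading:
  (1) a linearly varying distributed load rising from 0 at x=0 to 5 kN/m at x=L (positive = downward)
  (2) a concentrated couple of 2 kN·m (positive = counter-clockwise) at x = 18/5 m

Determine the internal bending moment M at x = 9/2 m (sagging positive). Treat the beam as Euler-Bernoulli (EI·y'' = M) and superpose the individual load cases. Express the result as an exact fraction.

Load 1 — triangular load w₀=5 kN/m (0→w₀ over full span):
  M_1 = 3w₀Lx/20 - w₀L²/30 - w₀x³/(6L) = 3·5·6·(9/2)/20 - 5·6²/30 - 5·(9/2)³/(6·6) = 51/32 kN·m
Load 2 — applied couple M₀=2 kN·m at a=18/5 m (b=L-a=12/5):
  M_2 = R_Ax - M_A - M₀  [x>a] with R_A=12/25, M_A=16/25 = (12/25)·(9/2) - (16/25) - 2 = -12/25 kN·m
Superposition: M = Σ M_i = 891/800 kN·m ≈ 1.113750 kN·m

M(9/2) = 891/800 kN·m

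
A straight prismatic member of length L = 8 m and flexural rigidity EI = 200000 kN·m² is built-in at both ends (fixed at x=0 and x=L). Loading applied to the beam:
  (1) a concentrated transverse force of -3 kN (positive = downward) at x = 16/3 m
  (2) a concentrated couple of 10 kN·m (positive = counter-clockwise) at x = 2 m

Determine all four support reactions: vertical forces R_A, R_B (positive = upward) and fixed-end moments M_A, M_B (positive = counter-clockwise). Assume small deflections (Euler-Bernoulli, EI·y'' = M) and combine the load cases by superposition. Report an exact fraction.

Load 1 — point force P=-3 kN at a=16/3 m (b=L-a=8/3):
  R_A = Pb²(3a+b)/L³ = (-3)·(8/3)²·(3·(16/3)+(8/3))/8³ = -7/9 kN
  M_A = Pab²/L² = (-3)·(16/3)·(8/3)²/8² = -16/9 kN·m
  R_B = Pa²(a+3b)/L³ = (-3)·(16/3)²·((16/3)+3·(8/3))/8³ = -20/9 kN
  M_B = -Pa²b/L² = -(-3)·(16/3)²·(8/3)/8² = 32/9 kN·m
Load 2 — applied couple M₀=10 kN·m at a=2 m (b=L-a=6):
  R_A = 6M₀ab/L³ = 6·10·2·6/8³ = 45/32 kN
  M_A = M₀b(2a-b)/L² = 10·6·(2·2-6)/8² = -15/8 kN·m
  R_B = -6M₀ab/L³ = -6·10·2·6/8³ = -45/32 kN
  M_B = M₀a(2b-a)/L² = 10·2·(2·6-2)/8² = 25/8 kN·m
Superposition: R_A = 181/288 kN, M_A = -263/72 kN·m, R_B = -1045/288 kN, M_B = 481/72 kN·m

R_A = 181/288 kN, M_A = -263/72 kN·m, R_B = -1045/288 kN, M_B = 481/72 kN·m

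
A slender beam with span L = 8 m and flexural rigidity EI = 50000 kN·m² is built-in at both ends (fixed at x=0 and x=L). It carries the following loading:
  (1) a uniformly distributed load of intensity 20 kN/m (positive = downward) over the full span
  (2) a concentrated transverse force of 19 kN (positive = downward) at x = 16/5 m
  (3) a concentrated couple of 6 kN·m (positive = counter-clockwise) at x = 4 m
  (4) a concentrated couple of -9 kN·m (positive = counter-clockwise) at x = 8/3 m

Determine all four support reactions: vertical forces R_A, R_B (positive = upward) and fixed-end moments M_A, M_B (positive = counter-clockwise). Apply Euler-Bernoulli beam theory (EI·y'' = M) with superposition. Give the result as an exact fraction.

R_A = 91937/1000 kN, M_A = 97541/750 kN·m, R_B = 87063/1000 kN, M_B = -92069/750 kN·m

Load 1 — uniform load w=20 kN/m over full span:
  R_A = wL/2 = 20·8/2 = 80 kN
  M_A = wL²/12 = 20·8²/12 = 320/3 kN·m
  R_B = wL/2 = 20·8/2 = 80 kN
  M_B = -wL²/12 = -20·8²/12 = -320/3 kN·m
Load 2 — point force P=19 kN at a=16/5 m (b=L-a=24/5):
  R_A = Pb²(3a+b)/L³ = 19·(24/5)²·(3·(16/5)+(24/5))/8³ = 1539/125 kN
  M_A = Pab²/L² = 19·(16/5)·(24/5)²/8² = 2736/125 kN·m
  R_B = Pa²(a+3b)/L³ = 19·(16/5)²·((16/5)+3·(24/5))/8³ = 836/125 kN
  M_B = -Pa²b/L² = -19·(16/5)²·(24/5)/8² = -1824/125 kN·m
Load 3 — applied couple M₀=6 kN·m at a=4 m (b=L-a=4):
  R_A = 6M₀ab/L³ = 6·6·4·4/8³ = 9/8 kN
  M_A = M₀b(2a-b)/L² = 6·4·(2·4-4)/8² = 3/2 kN·m
  R_B = -6M₀ab/L³ = -6·6·4·4/8³ = -9/8 kN
  M_B = M₀a(2b-a)/L² = 6·4·(2·4-4)/8² = 3/2 kN·m
Load 4 — applied couple M₀=-9 kN·m at a=8/3 m (b=L-a=16/3):
  R_A = 6M₀ab/L³ = 6·(-9)·(8/3)·(16/3)/8³ = -3/2 kN
  M_A = M₀b(2a-b)/L² = (-9)·(16/3)·(2·(8/3)-(16/3))/8² = 0 kN·m
  R_B = -6M₀ab/L³ = -6·(-9)·(8/3)·(16/3)/8³ = 3/2 kN
  M_B = M₀a(2b-a)/L² = (-9)·(8/3)·(2·(16/3)-(8/3))/8² = -3 kN·m
Superposition: R_A = 91937/1000 kN, M_A = 97541/750 kN·m, R_B = 87063/1000 kN, M_B = -92069/750 kN·m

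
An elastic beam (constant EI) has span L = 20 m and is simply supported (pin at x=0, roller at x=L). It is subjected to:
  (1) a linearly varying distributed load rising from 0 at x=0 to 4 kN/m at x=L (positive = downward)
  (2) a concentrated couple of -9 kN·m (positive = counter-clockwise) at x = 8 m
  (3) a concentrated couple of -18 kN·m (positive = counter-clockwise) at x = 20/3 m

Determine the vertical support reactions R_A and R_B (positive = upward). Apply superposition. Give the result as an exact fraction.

R_A = 719/60 kN, R_B = 1681/60 kN

Load 1 — triangular load w₀=4 kN/m (0→w₀ over full span):
  R_A = w₀L/6 = 4·20/6 = 40/3 kN
  R_B = w₀L/3 = 4·20/3 = 80/3 kN
Load 2 — applied couple M₀=-9 kN·m at a=8 m (b=L-a=12):
  R_A = M₀/L = (-9)/20 = -9/20 kN
  R_B = -M₀/L = -(-9)/20 = 9/20 kN
Load 3 — applied couple M₀=-18 kN·m at a=20/3 m (b=L-a=40/3):
  R_A = M₀/L = (-18)/20 = -9/10 kN
  R_B = -M₀/L = -(-18)/20 = 9/10 kN
Superposition: R_A = 719/60 kN, R_B = 1681/60 kN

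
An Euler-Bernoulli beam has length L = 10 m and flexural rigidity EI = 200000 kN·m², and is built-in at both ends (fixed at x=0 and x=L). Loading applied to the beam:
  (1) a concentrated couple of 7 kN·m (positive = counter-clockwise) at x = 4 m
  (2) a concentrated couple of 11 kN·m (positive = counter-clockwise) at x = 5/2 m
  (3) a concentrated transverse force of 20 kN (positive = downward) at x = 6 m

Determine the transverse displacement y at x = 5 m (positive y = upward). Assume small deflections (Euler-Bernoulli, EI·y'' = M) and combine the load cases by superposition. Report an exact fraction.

y(5) = -3319/9600000 m

Load 1 — applied couple M₀=7 kN·m at a=4 m (b=L-a=6):
  y_1 = (R_Ax³/6 - M_Ax²/2 - M₀(x-a)²/2)/EI  [x>a] with R_A=126/125, M_A=21/25 = ((126/125)·5³/6 - (21/25)·5²/2 - 7·(5-4)²/2)/200000 = 7/200000 m
Load 2 — applied couple M₀=11 kN·m at a=5/2 m (b=L-a=15/2):
  y_2 = (R_Ax³/6 - M_Ax²/2 - M₀(x-a)²/2)/EI  [x>a] with R_A=99/80, M_A=-33/16 = ((99/80)·5³/6 - (-33/16)·5²/2 - 11·(5-(5/2))²/2)/200000 = 11/128000 m
Load 3 — point force P=20 kN at a=6 m (b=L-a=4):
  y_3 = -Pb²x²(3aL-(3a+b)x)/(6L³EI)  [x≤a] = -20·4²·5²·(3·6·10-(3·6+4)·5)/(6·10³·200000) = -7/15000 m
Superposition: y = Σ y_i = -3319/9600000 m ≈ -0.000346 m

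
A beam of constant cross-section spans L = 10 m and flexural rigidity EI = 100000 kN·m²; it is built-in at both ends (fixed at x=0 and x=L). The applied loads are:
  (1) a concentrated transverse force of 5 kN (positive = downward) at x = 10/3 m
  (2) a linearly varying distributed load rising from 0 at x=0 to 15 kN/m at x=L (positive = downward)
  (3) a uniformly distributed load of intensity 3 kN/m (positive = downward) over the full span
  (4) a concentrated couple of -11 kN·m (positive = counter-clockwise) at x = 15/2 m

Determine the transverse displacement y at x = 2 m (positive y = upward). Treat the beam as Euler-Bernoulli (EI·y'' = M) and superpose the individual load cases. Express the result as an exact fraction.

y(2) = -346847/324000000 m

Load 1 — point force P=5 kN at a=10/3 m (b=L-a=20/3):
  y_1 = -Pb²x²(3aL-(3a+b)x)/(6L³EI)  [x≤a] = -5·(20/3)²·2²·(3·(10/3)·10-(3·(10/3)+(20/3))·2)/(6·10³·100000) = -1/10125 m
Load 2 — triangular load w₀=15 kN/m (0→w₀ over full span):
  y_2 = -w₀x²(L-x)²(x+2L)/(120LEI) = -15·2²·(10-2)²·(2+2·10)/(120·10·100000) = -11/15625 m
Load 3 — uniform load w=3 kN/m over full span:
  y_3 = -wx²(L-x)²/(24EI) = -3·2²·(10-2)²/(24·100000) = -1/3125 m
Load 4 — applied couple M₀=-11 kN·m at a=15/2 m (b=L-a=5/2):
  y_4 = (R_Ax³/6 - M_Ax²/2)/EI  [x≤a] with R_A=-99/80, M_A=-55/16 = ((-99/80)·2³/6 - (-55/16)·2²/2)/100000 = 209/4000000 m
Superposition: y = Σ y_i = -346847/324000000 m ≈ -0.001071 m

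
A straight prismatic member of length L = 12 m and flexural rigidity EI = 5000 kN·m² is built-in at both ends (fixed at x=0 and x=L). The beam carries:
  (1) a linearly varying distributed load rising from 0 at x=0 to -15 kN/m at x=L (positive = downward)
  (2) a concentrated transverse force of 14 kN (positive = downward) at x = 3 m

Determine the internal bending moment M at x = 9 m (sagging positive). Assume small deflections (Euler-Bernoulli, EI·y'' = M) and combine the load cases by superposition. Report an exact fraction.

M(9) = -327/16 kN·m

Load 1 — triangular load w₀=-15 kN/m (0→w₀ over full span):
  M_1 = 3w₀Lx/20 - w₀L²/30 - w₀x³/(6L) = 3·(-15)·12·9/20 - (-15)·12²/30 - (-15)·9³/(6·12) = -153/8 kN·m
Load 2 — point force P=14 kN at a=3 m (b=L-a=9):
  M_2 = Pa²(a+3b)(L-x)/L³ - Pa²b/L²  [x>a] = 14·3²·(3+3·9)·(12-9)/12³ - 14·3²·9/12² = -21/16 kN·m
Superposition: M = Σ M_i = -327/16 kN·m ≈ -20.437500 kN·m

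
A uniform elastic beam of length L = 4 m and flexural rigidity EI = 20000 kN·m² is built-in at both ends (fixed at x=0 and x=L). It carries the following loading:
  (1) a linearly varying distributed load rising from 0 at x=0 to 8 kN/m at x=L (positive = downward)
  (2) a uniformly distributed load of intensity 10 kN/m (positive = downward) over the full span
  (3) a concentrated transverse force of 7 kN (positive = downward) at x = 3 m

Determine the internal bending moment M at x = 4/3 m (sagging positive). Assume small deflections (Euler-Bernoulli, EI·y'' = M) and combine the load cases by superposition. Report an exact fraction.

Load 1 — triangular load w₀=8 kN/m (0→w₀ over full span):
  M_1 = 3w₀Lx/20 - w₀L²/30 - w₀x³/(6L) = 3·8·4·(4/3)/20 - 8·4²/30 - 8·(4/3)³/(6·4) = 544/405 kN·m
Load 2 — uniform load w=10 kN/m over full span:
  M_2 = wLx/2 - wL²/12 - wx²/2 = 10·4·(4/3)/2 - 10·4²/12 - 10·(4/3)²/2 = 40/9 kN·m
Load 3 — point force P=7 kN at a=3 m (b=L-a=1):
  M_3 = Pb²(3a+b)x/L³ - Pab²/L²  [x≤a] = 7·1²·(3·3+1)·(4/3)/4³ - 7·3·1²/4² = 7/48 kN·m
Superposition: M = Σ M_i = 38449/6480 kN·m ≈ 5.933488 kN·m

M(4/3) = 38449/6480 kN·m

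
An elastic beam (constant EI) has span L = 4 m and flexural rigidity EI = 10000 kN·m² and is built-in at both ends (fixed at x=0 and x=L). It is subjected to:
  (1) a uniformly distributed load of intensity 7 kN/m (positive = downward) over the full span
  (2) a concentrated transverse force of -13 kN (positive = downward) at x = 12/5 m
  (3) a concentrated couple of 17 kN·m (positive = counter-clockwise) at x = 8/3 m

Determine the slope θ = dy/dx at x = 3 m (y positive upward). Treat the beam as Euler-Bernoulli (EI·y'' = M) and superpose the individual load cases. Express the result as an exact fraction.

Load 1 — uniform load w=7 kN/m over full span:
  θ_1 = -wx(L-x)(L-2x)/(12EI) = -7·3·(4-3)·(4-2·3)/(12·10000) = 7/20000 rad
Load 2 — point force P=-13 kN at a=12/5 m (b=L-a=8/5):
  θ_2 = Pa²(L-x)(2bL-(3b+a)(L-x))/(2L³EI)  [x>a] = (-13)·(12/5)²·(4-3)·(2·(8/5)·4-(3·(8/5)+(12/5))·(4-3))/(2·4³·10000) = -819/2500000 rad
Load 3 — applied couple M₀=17 kN·m at a=8/3 m (b=L-a=4/3):
  θ_3 = (R_Ax²/2 - M_Ax - M₀(x-a))/EI  [x>a] with R_A=17/3, M_A=17/3 = ((17/3)·3²/2 - (17/3)·3 - 17·(3-(8/3)))/10000 = 17/60000 rad
Superposition: θ = Σ θ_i = 2293/7500000 rad ≈ 0.000306 rad

θ(3) = 2293/7500000 rad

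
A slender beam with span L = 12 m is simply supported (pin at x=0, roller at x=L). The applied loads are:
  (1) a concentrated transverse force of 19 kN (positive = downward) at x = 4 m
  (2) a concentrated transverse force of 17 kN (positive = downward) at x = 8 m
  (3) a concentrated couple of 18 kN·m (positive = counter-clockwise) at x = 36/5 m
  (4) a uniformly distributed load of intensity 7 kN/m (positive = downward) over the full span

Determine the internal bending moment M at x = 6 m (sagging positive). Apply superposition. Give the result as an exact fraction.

Load 1 — point force P=19 kN at a=4 m (b=L-a=8):
  M_1 = Pa(L-x)/L  [x>a] = 19·4·(12-6)/12 = 38 kN·m
Load 2 — point force P=17 kN at a=8 m (b=L-a=4):
  M_2 = Pbx/L  [x≤a] = 17·4·6/12 = 34 kN·m
Load 3 — applied couple M₀=18 kN·m at a=36/5 m (b=L-a=24/5):
  M_3 = M₀x/L  [x≤a] = 18·6/12 = 9 kN·m
Load 4 — uniform load w=7 kN/m over full span:
  M_4 = wx(L-x)/2 = 7·6·(12-6)/2 = 126 kN·m
Superposition: M = Σ M_i = 207 kN·m ≈ 207.000000 kN·m

M(6) = 207 kN·m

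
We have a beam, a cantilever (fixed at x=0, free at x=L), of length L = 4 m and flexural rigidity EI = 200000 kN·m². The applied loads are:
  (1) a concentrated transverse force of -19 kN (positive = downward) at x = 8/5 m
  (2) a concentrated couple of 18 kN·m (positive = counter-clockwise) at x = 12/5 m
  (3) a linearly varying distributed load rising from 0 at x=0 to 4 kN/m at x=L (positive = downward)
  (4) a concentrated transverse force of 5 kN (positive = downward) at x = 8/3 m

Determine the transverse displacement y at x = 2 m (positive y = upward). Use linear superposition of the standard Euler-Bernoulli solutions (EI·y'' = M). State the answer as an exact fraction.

y(2) = 1819/18750000 m

Load 1 — point force P=-19 kN at a=8/5 m (b=L-a=12/5):
  y_1 = -Pa²(3x-a)/(6EI)  [x>a] = -(-19)·(8/5)²·(3·2-(8/5))/(6·200000) = 209/1171875 m
Load 2 — applied couple M₀=18 kN·m at a=12/5 m (b=L-a=8/5):
  y_2 = M₀x²/(2EI)  [x≤a] = 18·2²/(2·200000) = 9/50000 m
Load 3 — triangular load w₀=4 kN/m (0→w₀ over full span):
  y_3 = (w₀Lx³/12-w₀L²x²/6-w₀x⁵/(120L))/EI = (4·4·2³/12-4·4²·2²/6-4·2⁵/(120·4))/200000 = -121/750000 m
Load 4 — point force P=5 kN at a=8/3 m (b=L-a=4/3):
  y_4 = -Px²(3a-x)/(6EI)  [x≤a] = -5·2²·(3·(8/3)-2)/(6·200000) = -1/10000 m
Superposition: y = Σ y_i = 1819/18750000 m ≈ 0.000097 m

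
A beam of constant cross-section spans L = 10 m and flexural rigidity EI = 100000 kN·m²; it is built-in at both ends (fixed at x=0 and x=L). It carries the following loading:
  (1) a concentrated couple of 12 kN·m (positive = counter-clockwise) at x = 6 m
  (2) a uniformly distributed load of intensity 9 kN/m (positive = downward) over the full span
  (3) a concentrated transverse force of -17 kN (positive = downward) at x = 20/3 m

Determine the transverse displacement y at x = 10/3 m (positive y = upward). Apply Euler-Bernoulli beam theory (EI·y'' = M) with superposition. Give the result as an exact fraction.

Load 1 — applied couple M₀=12 kN·m at a=6 m (b=L-a=4):
  y_1 = (R_Ax³/6 - M_Ax²/2)/EI  [x≤a] with R_A=216/125, M_A=96/25 = ((216/125)·(10/3)³/6 - (96/25)·(10/3)²/2)/100000 = -1/9375 m
Load 2 — uniform load w=9 kN/m over full span:
  y_2 = -wx²(L-x)²/(24EI) = -9·(10/3)²·(10-(10/3))²/(24·100000) = -1/540 m
Load 3 — point force P=-17 kN at a=20/3 m (b=L-a=10/3):
  y_3 = -Pb²x²(3aL-(3a+b)x)/(6L³EI)  [x≤a] = -(-17)·(10/3)²·(10/3)²·(3·(20/3)·10-(3·(20/3)+(10/3))·(10/3))/(6·10³·100000) = 187/437400 m
Superposition: y = Σ y_i = -83707/54675000 m ≈ -0.001531 m

y(10/3) = -83707/54675000 m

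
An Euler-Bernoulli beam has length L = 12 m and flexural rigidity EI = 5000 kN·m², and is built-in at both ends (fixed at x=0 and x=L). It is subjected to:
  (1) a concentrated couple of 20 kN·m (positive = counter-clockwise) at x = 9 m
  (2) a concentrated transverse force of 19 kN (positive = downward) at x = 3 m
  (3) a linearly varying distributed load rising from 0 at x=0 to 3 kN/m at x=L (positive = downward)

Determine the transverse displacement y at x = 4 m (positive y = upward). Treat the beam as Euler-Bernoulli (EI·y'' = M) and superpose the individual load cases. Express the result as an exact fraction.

y(4) = -223/6250 m

Load 1 — applied couple M₀=20 kN·m at a=9 m (b=L-a=3):
  y_1 = (R_Ax³/6 - M_Ax²/2)/EI  [x≤a] with R_A=15/8, M_A=25/4 = ((15/8)·4³/6 - (25/4)·4²/2)/5000 = -3/500 m
Load 2 — point force P=19 kN at a=3 m (b=L-a=9):
  y_2 = -Pa²(L-x)²(3bL-(3b+a)(L-x))/(6L³EI)  [x>a] = -19·3²·(12-4)²·(3·9·12-(3·9+3)·(12-4))/(6·12³·5000) = -133/7500 m
Load 3 — triangular load w₀=3 kN/m (0→w₀ over full span):
  y_3 = -w₀x²(L-x)²(x+2L)/(120LEI) = -3·4²·(12-4)²·(4+2·12)/(120·12·5000) = -112/9375 m
Superposition: y = Σ y_i = -223/6250 m ≈ -0.035680 m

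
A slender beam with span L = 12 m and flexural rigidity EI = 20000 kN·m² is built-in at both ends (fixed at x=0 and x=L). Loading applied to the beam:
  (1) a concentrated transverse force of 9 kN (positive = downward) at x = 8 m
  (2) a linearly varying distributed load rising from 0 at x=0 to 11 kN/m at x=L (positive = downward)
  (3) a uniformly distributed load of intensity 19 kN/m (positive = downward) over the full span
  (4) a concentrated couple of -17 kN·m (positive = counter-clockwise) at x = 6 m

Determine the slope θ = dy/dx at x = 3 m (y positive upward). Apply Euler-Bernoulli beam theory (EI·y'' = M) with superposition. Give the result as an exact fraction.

Load 1 — point force P=9 kN at a=8 m (b=L-a=4):
  θ_1 = -Pb²x(2aL-(3a+b)x)/(2L³EI)  [x≤a] = -9·4²·3·(2·8·12-(3·8+4)·3)/(2·12³·20000) = -27/40000 rad
Load 2 — triangular load w₀=11 kN/m (0→w₀ over full span):
  θ_2 = -w₀(2x(L-x)(L-2x)(x+2L)+x²(L-x)²)/(120LEI) = -11·(2·3·(12-3)·(12-2·3)·(3+2·12)+3²·(12-3)²)/(120·12·20000) = -11583/3200000 rad
Load 3 — uniform load w=19 kN/m over full span:
  θ_3 = -wx(L-x)(L-2x)/(12EI) = -19·3·(12-3)·(12-2·3)/(12·20000) = -513/40000 rad
Load 4 — applied couple M₀=-17 kN·m at a=6 m (b=L-a=6):
  θ_4 = (R_Ax²/2 - M_Ax)/EI  [x≤a] with R_A=-17/8, M_A=-17/4 = ((-17/8)·3²/2 - (-17/4)·3)/20000 = 51/320000 rad
Superposition: θ = Σ θ_i = -54273/3200000 rad ≈ -0.016960 rad

θ(3) = -54273/3200000 rad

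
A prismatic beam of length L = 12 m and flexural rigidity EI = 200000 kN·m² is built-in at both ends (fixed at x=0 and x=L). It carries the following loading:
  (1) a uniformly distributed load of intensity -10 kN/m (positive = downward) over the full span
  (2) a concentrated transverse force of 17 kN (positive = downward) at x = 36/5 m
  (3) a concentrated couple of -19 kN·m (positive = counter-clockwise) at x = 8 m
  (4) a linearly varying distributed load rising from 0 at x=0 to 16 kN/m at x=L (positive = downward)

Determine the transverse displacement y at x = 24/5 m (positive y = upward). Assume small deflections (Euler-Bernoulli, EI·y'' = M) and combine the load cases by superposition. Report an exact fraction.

Load 1 — uniform load w=-10 kN/m over full span:
  y_1 = -wx²(L-x)²/(24EI) = -(-10)·(24/5)²·(12-(24/5))²/(24·200000) = 972/390625 m
Load 2 — point force P=17 kN at a=36/5 m (b=L-a=24/5):
  y_2 = -Pb²x²(3aL-(3a+b)x)/(6L³EI)  [x≤a] = -17·(24/5)²·(24/5)²·(3·(36/5)·12-(3·(36/5)+(24/5))·(24/5))/(6·12³·200000) = -28152/48828125 m
Load 3 — applied couple M₀=-19 kN·m at a=8 m (b=L-a=4):
  y_3 = (R_Ax³/6 - M_Ax²/2)/EI  [x≤a] with R_A=-19/9, M_A=-19/3 = ((-19/9)·(24/5)³/6 - (-19/3)·(24/5)²/2)/200000 = 133/781250 m
Load 4 — triangular load w₀=16 kN/m (0→w₀ over full span):
  y_4 = -w₀x²(L-x)²(x+2L)/(120LEI) = -16·(24/5)²·(12-(24/5))²·((24/5)+2·12)/(120·12·200000) = -93312/48828125 m
Superposition: y = Σ y_i = 16697/97656250 m ≈ 0.000171 m

y(24/5) = 16697/97656250 m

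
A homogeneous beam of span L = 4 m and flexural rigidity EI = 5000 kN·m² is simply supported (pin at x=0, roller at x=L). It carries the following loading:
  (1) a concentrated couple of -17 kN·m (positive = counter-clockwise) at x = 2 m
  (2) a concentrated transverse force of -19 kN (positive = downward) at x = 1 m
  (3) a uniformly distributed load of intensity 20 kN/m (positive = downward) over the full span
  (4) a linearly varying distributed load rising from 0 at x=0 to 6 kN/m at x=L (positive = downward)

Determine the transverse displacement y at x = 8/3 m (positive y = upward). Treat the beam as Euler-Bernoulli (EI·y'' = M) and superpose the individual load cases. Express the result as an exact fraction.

Load 1 — applied couple M₀=-17 kN·m at a=2 m (b=L-a=2):
  y_1 = (M₀x³/(6L)-M₀(x-a)²/2+C₁x)/EI  [x>a] with C₁=M₀(3b²-L²)/(6L)=17/6 = ((-17)·(8/3)³/(6·4)-(-17)·((8/3)-2)²/2+(17/6)·(8/3))/5000 = -17/40500 m
Load 2 — point force P=-19 kN at a=1 m (b=L-a=3):
  y_2 = -Pa(L-x)(2Lx-a²-x²)/(6LEI)  [x>a] = -(-19)·1·(4-(8/3))·(2·4·(8/3)-1²-(8/3)²)/(6·4·5000) = 2261/810000 m
Load 3 — uniform load w=20 kN/m over full span:
  y_3 = -wx(L³-2Lx²+x³)/(24EI) = -20·(8/3)·(4³-2·4·(8/3)²+(8/3)³)/(24·5000) = -352/30375 m
Load 4 — triangular load w₀=6 kN/m (0→w₀ over full span):
  y_4 = -w₀x(7L⁴-10L²x²+3x⁴)/(360LEI) = -6·(8/3)·(7·4⁴-10·4²·(8/3)²+3·(8/3)⁴)/(360·4·5000) = -272/151875 m
Superposition: y = Σ y_i = -26749/2430000 m ≈ -0.011008 m

y(8/3) = -26749/2430000 m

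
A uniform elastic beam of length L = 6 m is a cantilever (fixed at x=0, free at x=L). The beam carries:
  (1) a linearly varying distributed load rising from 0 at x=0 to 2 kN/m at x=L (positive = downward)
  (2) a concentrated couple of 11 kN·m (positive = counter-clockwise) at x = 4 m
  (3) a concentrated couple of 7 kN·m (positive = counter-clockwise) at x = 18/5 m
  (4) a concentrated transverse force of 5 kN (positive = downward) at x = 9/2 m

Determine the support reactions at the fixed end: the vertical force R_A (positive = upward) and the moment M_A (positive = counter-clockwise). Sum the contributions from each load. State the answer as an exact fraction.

Load 1 — triangular load w₀=2 kN/m (0→w₀ over full span):
  R_A = w₀L/2 = 2·6/2 = 6 kN
  M_A = w₀L²/3 = 2·6²/3 = 24 kN·m
Load 2 — applied couple M₀=11 kN·m at a=4 m (b=L-a=2):
  R_A = 0 kN
  M_A = -M₀ = -11 kN·m
Load 3 — applied couple M₀=7 kN·m at a=18/5 m (b=L-a=12/5):
  R_A = 0 kN
  M_A = -M₀ = -7 kN·m
Load 4 — point force P=5 kN at a=9/2 m (b=L-a=3/2):
  R_A = P = 5 kN
  M_A = Pa = 5·(9/2) = 45/2 kN·m
Superposition: R_A = 11 kN, M_A = 57/2 kN·m

R_A = 11 kN, M_A = 57/2 kN·m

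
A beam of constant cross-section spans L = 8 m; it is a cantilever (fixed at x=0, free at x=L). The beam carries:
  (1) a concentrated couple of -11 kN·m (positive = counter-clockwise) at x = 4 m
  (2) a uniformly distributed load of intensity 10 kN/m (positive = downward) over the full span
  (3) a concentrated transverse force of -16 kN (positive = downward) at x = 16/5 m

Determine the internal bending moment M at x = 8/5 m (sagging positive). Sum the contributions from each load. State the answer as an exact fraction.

Load 1 — applied couple M₀=-11 kN·m at a=4 m (b=L-a=4):
  M_1 = M₀  [x≤a] = (-11) = -11 kN·m
Load 2 — uniform load w=10 kN/m over full span:
  M_2 = -w(L-x)²/2 = -10·(8-(8/5))²/2 = -1024/5 kN·m
Load 3 — point force P=-16 kN at a=16/5 m (b=L-a=24/5):
  M_3 = -P(a-x)  [x≤a] = -(-16)·((16/5)-(8/5)) = 128/5 kN·m
Superposition: M = Σ M_i = -951/5 kN·m ≈ -190.200000 kN·m

M(8/5) = -951/5 kN·m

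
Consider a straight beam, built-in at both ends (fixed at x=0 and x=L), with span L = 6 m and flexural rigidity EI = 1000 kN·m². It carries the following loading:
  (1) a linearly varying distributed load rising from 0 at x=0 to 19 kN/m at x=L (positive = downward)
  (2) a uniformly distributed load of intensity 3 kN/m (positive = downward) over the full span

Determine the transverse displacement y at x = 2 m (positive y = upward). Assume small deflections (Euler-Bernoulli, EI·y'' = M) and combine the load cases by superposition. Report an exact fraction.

y(2) = -178/5625 m

Load 1 — triangular load w₀=19 kN/m (0→w₀ over full span):
  y_1 = -w₀x²(L-x)²(x+2L)/(120LEI) = -19·2²·(6-2)²·(2+2·6)/(120·6·1000) = -133/5625 m
Load 2 — uniform load w=3 kN/m over full span:
  y_2 = -wx²(L-x)²/(24EI) = -3·2²·(6-2)²/(24·1000) = -1/125 m
Superposition: y = Σ y_i = -178/5625 m ≈ -0.031644 m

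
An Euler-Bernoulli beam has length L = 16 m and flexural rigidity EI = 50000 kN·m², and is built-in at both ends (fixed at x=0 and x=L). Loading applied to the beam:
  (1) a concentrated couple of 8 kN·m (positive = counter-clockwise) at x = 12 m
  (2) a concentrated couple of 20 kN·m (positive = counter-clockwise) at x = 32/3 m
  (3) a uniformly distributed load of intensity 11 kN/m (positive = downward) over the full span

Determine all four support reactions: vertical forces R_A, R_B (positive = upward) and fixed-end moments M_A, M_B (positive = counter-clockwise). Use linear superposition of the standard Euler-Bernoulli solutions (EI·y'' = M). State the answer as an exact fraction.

Load 1 — applied couple M₀=8 kN·m at a=12 m (b=L-a=4):
  R_A = 6M₀ab/L³ = 6·8·12·4/16³ = 9/16 kN
  M_A = M₀b(2a-b)/L² = 8·4·(2·12-4)/16² = 5/2 kN·m
  R_B = -6M₀ab/L³ = -6·8·12·4/16³ = -9/16 kN
  M_B = M₀a(2b-a)/L² = 8·12·(2·4-12)/16² = -3/2 kN·m
Load 2 — applied couple M₀=20 kN·m at a=32/3 m (b=L-a=16/3):
  R_A = 6M₀ab/L³ = 6·20·(32/3)·(16/3)/16³ = 5/3 kN
  M_A = M₀b(2a-b)/L² = 20·(16/3)·(2·(32/3)-(16/3))/16² = 20/3 kN·m
  R_B = -6M₀ab/L³ = -6·20·(32/3)·(16/3)/16³ = -5/3 kN
  M_B = M₀a(2b-a)/L² = 20·(32/3)·(2·(16/3)-(32/3))/16² = 0 kN·m
Load 3 — uniform load w=11 kN/m over full span:
  R_A = wL/2 = 11·16/2 = 88 kN
  M_A = wL²/12 = 11·16²/12 = 704/3 kN·m
  R_B = wL/2 = 11·16/2 = 88 kN
  M_B = -wL²/12 = -11·16²/12 = -704/3 kN·m
Superposition: R_A = 4331/48 kN, M_A = 1463/6 kN·m, R_B = 4117/48 kN, M_B = -1417/6 kN·m

R_A = 4331/48 kN, M_A = 1463/6 kN·m, R_B = 4117/48 kN, M_B = -1417/6 kN·m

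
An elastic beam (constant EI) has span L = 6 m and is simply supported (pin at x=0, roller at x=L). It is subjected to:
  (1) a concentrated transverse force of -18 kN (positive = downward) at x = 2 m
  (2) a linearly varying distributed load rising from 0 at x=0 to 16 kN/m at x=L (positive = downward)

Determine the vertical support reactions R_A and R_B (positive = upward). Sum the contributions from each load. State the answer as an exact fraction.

Load 1 — point force P=-18 kN at a=2 m (b=L-a=4):
  R_A = Pb/L = (-18)·4/6 = -12 kN
  R_B = Pa/L = (-18)·2/6 = -6 kN
Load 2 — triangular load w₀=16 kN/m (0→w₀ over full span):
  R_A = w₀L/6 = 16·6/6 = 16 kN
  R_B = w₀L/3 = 16·6/3 = 32 kN
Superposition: R_A = 4 kN, R_B = 26 kN

R_A = 4 kN, R_B = 26 kN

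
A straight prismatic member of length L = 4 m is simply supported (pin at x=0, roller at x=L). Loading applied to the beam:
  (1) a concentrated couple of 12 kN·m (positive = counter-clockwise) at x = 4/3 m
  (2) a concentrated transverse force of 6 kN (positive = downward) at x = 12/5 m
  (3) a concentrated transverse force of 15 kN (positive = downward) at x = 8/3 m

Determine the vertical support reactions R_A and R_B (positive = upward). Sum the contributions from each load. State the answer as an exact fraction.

R_A = 52/5 kN, R_B = 53/5 kN

Load 1 — applied couple M₀=12 kN·m at a=4/3 m (b=L-a=8/3):
  R_A = M₀/L = 12/4 = 3 kN
  R_B = -M₀/L = -12/4 = -3 kN
Load 2 — point force P=6 kN at a=12/5 m (b=L-a=8/5):
  R_A = Pb/L = 6·(8/5)/4 = 12/5 kN
  R_B = Pa/L = 6·(12/5)/4 = 18/5 kN
Load 3 — point force P=15 kN at a=8/3 m (b=L-a=4/3):
  R_A = Pb/L = 15·(4/3)/4 = 5 kN
  R_B = Pa/L = 15·(8/3)/4 = 10 kN
Superposition: R_A = 52/5 kN, R_B = 53/5 kN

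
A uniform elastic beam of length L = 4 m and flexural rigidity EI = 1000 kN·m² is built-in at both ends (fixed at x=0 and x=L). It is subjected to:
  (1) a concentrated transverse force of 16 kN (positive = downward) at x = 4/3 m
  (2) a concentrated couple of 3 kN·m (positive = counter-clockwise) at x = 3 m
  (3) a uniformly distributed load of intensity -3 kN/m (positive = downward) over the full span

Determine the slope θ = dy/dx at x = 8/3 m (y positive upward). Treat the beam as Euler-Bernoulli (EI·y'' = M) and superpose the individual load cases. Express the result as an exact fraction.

θ(8/3) = 947/486000 rad

Load 1 — point force P=16 kN at a=4/3 m (b=L-a=8/3):
  θ_1 = Pa²(L-x)(2bL-(3b+a)(L-x))/(2L³EI)  [x>a] = 16·(4/3)²·(4-(8/3))·(2·(8/3)·4-(3·(8/3)+(4/3))·(4-(8/3)))/(2·4³·1000) = 16/6075 rad
Load 2 — applied couple M₀=3 kN·m at a=3 m (b=L-a=1):
  θ_2 = (R_Ax²/2 - M_Ax)/EI  [x≤a] with R_A=27/32, M_A=15/16 = ((27/32)·(8/3)²/2 - (15/16)·(8/3))/1000 = 1/2000 rad
Load 3 — uniform load w=-3 kN/m over full span:
  θ_3 = -wx(L-x)(L-2x)/(12EI) = -(-3)·(8/3)·(4-(8/3))·(4-2·(8/3))/(12·1000) = -4/3375 rad
Superposition: θ = Σ θ_i = 947/486000 rad ≈ 0.001949 rad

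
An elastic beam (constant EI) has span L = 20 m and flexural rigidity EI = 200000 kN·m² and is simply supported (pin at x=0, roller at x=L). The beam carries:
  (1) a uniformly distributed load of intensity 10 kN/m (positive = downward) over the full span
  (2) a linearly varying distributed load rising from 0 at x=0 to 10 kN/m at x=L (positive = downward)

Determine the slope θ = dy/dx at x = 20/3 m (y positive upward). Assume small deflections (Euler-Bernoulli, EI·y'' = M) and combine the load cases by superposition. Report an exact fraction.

θ(20/3) = -299/24300 rad

Load 1 — uniform load w=10 kN/m over full span:
  θ_1 = -w(L³-6Lx²+4x³)/(24EI) = -10·(20³-6·20·(20/3)²+4·(20/3)³)/(24·200000) = -13/1620 rad
Load 2 — triangular load w₀=10 kN/m (0→w₀ over full span):
  θ_2 = -w₀(7L⁴-30L²x²+15x⁴)/(360LEI) = -10·(7·20⁴-30·20²·(20/3)²+15·(20/3)⁴)/(360·20·200000) = -26/6075 rad
Superposition: θ = Σ θ_i = -299/24300 rad ≈ -0.012305 rad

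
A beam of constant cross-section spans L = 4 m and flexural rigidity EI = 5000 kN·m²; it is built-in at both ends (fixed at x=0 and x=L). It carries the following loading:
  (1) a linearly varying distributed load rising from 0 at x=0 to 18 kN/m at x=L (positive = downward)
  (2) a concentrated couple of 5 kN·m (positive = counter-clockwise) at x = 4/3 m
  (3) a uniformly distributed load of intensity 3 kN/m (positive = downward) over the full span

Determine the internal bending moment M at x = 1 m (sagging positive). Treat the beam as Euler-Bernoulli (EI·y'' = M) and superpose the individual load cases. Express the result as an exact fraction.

M(1) = 157/60 kN·m

Load 1 — triangular load w₀=18 kN/m (0→w₀ over full span):
  M_1 = 3w₀Lx/20 - w₀L²/30 - w₀x³/(6L) = 3·18·4·1/20 - 18·4²/30 - 18·1³/(6·4) = 9/20 kN·m
Load 2 — applied couple M₀=5 kN·m at a=4/3 m (b=L-a=8/3):
  M_2 = R_Ax - M_A  [x≤a] with R_A=5/3, M_A=0 = (5/3)·1 - 0 = 5/3 kN·m
Load 3 — uniform load w=3 kN/m over full span:
  M_3 = wLx/2 - wL²/12 - wx²/2 = 3·4·1/2 - 3·4²/12 - 3·1²/2 = 1/2 kN·m
Superposition: M = Σ M_i = 157/60 kN·m ≈ 2.616667 kN·m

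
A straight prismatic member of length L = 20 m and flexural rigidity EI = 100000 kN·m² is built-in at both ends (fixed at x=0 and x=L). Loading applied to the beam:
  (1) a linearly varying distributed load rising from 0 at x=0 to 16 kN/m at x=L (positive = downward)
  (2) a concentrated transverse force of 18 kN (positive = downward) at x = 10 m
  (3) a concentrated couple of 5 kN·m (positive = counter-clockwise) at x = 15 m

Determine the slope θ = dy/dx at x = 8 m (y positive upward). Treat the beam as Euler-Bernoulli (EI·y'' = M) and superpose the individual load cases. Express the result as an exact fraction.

Load 1 — triangular load w₀=16 kN/m (0→w₀ over full span):
  θ_1 = -w₀(2x(L-x)(L-2x)(x+2L)+x²(L-x)²)/(120LEI) = -16·(2·8·(20-8)·(20-2·8)·(8+2·20)+8²·(20-8)²)/(120·20·100000) = -48/15625 rad
Load 2 — point force P=18 kN at a=10 m (b=L-a=10):
  θ_2 = -Pb²x(2aL-(3a+b)x)/(2L³EI)  [x≤a] = -18·10²·8·(2·10·20-(3·10+10)·8)/(2·20³·100000) = -9/12500 rad
Load 3 — applied couple M₀=5 kN·m at a=15 m (b=L-a=5):
  θ_3 = (R_Ax²/2 - M_Ax)/EI  [x≤a] with R_A=9/32, M_A=25/16 = ((9/32)·8²/2 - (25/16)·8)/100000 = -7/200000 rad
Superposition: θ = Σ θ_i = -3827/1000000 rad ≈ -0.003827 rad

θ(8) = -3827/1000000 rad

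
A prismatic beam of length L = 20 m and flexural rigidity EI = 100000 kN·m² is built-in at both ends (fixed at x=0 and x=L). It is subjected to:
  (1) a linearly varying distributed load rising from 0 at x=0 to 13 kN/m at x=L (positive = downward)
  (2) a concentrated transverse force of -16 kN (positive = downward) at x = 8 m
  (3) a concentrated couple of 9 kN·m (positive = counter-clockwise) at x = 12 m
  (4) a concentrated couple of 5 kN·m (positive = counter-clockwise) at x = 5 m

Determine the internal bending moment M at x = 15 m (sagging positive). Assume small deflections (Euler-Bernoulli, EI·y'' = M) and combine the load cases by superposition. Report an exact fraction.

Load 1 — triangular load w₀=13 kN/m (0→w₀ over full span):
  M_1 = 3w₀Lx/20 - w₀L²/30 - w₀x³/(6L) = 3·13·20·15/20 - 13·20²/30 - 13·15³/(6·20) = 1105/24 kN·m
Load 2 — point force P=-16 kN at a=8 m (b=L-a=12):
  M_2 = Pa²(a+3b)(L-x)/L³ - Pa²b/L²  [x>a] = (-16)·8²·(8+3·12)·(20-15)/20³ - (-16)·8²·12/20² = 64/25 kN·m
Load 3 — applied couple M₀=9 kN·m at a=12 m (b=L-a=8):
  M_3 = R_Ax - M_A - M₀  [x>a] with R_A=81/125, M_A=72/25 = (81/125)·15 - (72/25) - 9 = -54/25 kN·m
Load 4 — applied couple M₀=5 kN·m at a=5 m (b=L-a=15):
  M_4 = R_Ax - M_A - M₀  [x>a] with R_A=9/32, M_A=-15/16 = (9/32)·15 - (-15/16) - 5 = 5/32 kN·m
Superposition: M = Σ M_i = 22367/480 kN·m ≈ 46.597917 kN·m

M(15) = 22367/480 kN·m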